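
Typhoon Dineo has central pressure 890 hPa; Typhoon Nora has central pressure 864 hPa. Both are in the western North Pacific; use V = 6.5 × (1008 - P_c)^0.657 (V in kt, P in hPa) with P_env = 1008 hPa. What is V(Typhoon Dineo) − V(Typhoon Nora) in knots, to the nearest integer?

-21 kt

Typhoon Dineo: ΔP = 118; V ≈ 6.5 × 118^0.657 ≈ 149.33 kt.
Typhoon Nora: ΔP = 144; V ≈ 6.5 × 144^0.657 ≈ 170.20 kt.
Difference ≈ 149.33 − 170.20 = -20.87 → -21 kt.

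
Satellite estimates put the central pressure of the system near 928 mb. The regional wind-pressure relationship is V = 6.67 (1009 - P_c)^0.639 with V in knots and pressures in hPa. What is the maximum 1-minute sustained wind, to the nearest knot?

ΔP = 1009 − 928 = 81 mb.
81^0.639 ≈ 16.578.
V ≈ 6.67 × 16.578 ≈ 110.6 kt.

111 kt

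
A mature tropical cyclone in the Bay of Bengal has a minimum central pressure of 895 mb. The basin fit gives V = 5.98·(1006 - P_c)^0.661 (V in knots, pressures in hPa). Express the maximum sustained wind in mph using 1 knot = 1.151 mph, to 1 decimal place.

154.8 mph

ΔP = 1006 − 895 = 111 mb.
V ≈ 5.98 × 111^0.661 = 5.98 × 22.488 ≈ 134.481 kt.
134.481 × 1.151 ≈ 154.79 mph → 154.8 mph.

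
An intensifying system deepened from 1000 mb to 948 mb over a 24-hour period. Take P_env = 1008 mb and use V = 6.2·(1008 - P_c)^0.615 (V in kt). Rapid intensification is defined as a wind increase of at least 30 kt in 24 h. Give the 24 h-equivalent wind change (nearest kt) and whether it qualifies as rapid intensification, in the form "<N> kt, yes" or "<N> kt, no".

V₁: ΔP = 8, V ≈ 6.2 × 8^0.615 ≈ 22.27 kt.
V₂: ΔP = 60, V ≈ 6.2 × 60^0.615 ≈ 76.91 kt.
ΔV over 24 h = 54.64 kt → 24 h equivalent = 54.64 × 24/24 ≈ 54.64 kt.
55 kt ≥ 30 kt ⇒ rapid intensification.

55 kt, yes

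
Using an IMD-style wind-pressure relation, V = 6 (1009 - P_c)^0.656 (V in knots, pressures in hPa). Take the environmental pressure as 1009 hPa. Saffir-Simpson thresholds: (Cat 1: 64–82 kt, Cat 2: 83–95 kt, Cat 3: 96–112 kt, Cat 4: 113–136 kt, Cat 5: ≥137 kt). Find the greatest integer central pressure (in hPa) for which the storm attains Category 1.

Category 1 begins at V = 64 kt.
Required ΔP = (64/6)^(1/0.656) = 10.667^1.524 ≈ 36.91 hPa.
P_c ≤ 1009 − 36.91 = 972.09, so the highest integer P_c is 972 hPa.

972 hPa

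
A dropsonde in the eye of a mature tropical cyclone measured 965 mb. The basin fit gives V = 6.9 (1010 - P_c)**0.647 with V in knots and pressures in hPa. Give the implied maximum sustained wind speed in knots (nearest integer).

81 kt

ΔP = 1010 − 965 = 45 mb.
45^0.647 ≈ 11.739.
V ≈ 6.9 × 11.739 ≈ 81.0 kt.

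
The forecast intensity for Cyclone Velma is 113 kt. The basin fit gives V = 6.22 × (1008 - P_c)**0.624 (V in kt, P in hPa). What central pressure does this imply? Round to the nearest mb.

ΔP = (V / 6.22)^(1/0.624) = (113/6.22)^1.603.
113/6.22 = 18.167; 18.167^1.603 ≈ 104.25 mb.
P_c = 1008 − 104.25 = 903.75 ≈ 904 mb.

904 mb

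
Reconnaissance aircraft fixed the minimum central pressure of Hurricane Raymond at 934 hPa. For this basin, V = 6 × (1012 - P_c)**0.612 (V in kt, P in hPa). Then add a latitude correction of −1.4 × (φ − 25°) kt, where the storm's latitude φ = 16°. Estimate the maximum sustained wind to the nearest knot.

99 kt

ΔP = 1012 − 934 = 78 hPa.
78^0.612 ≈ 14.387.
V ≈ 6 × 14.387 ≈ 86.3 kt.
Latitude correction: −1.4 × (16 − 25) = 12.6 kt.
Corrected V ≈ 98.9 kt → 99 kt.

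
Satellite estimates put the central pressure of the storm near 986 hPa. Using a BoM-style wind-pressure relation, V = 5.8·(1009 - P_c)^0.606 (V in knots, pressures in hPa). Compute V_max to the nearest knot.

39 kt

ΔP = 1009 − 986 = 23 hPa.
23^0.606 ≈ 6.687.
V ≈ 5.8 × 6.687 ≈ 38.8 kt.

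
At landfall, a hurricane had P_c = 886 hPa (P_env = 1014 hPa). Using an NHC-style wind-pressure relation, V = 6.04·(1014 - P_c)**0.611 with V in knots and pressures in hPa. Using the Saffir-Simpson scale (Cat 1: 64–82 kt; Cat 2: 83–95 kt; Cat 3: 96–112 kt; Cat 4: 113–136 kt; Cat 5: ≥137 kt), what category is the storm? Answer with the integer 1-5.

ΔP = 1014 − 886 = 128 hPa.
V ≈ 6.04 × 128^0.611 = 6.04 × 19.39 ≈ 117 kt.
117 kt falls in the Category 4 band.

4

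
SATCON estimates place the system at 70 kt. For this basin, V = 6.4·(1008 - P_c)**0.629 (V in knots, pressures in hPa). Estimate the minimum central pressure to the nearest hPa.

963 hPa

ΔP = (V / 6.4)^(1/0.629) = (70/6.4)^1.590.
70/6.4 = 10.938; 10.938^1.590 ≈ 44.84 hPa.
P_c = 1008 − 44.84 = 963.16 ≈ 963 hPa.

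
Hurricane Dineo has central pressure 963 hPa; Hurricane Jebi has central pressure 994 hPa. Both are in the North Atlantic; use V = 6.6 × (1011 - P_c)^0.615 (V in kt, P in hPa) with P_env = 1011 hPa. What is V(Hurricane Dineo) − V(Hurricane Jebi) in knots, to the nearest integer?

34 kt

Hurricane Dineo: ΔP = 48; V ≈ 6.6 × 48^0.615 ≈ 71.37 kt.
Hurricane Jebi: ΔP = 17; V ≈ 6.6 × 17^0.615 ≈ 37.69 kt.
Difference ≈ 71.37 − 37.69 = 33.68 → 34 kt.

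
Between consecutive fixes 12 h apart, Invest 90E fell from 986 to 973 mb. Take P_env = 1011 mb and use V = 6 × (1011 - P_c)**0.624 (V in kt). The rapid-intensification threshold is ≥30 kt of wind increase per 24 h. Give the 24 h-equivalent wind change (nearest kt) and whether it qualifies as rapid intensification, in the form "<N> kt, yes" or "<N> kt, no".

V₁: ΔP = 25, V ≈ 6 × 25^0.624 ≈ 44.72 kt.
V₂: ΔP = 38, V ≈ 6 × 38^0.624 ≈ 58.07 kt.
ΔV over 12 h = 13.35 kt → 24 h equivalent = 13.35 × 24/12 ≈ 26.70 kt.
27 kt < 30 kt ⇒ not rapid intensification.

27 kt, no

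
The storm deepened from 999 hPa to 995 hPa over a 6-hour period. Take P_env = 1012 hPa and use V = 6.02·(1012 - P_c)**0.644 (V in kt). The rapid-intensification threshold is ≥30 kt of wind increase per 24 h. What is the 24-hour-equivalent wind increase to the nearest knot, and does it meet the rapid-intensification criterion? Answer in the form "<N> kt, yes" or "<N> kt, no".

24 kt, no

V₁: ΔP = 13, V ≈ 6.02 × 13^0.644 ≈ 31.40 kt.
V₂: ΔP = 17, V ≈ 6.02 × 17^0.644 ≈ 37.33 kt.
ΔV over 6 h = 5.93 kt → 24 h equivalent = 5.93 × 24/6 ≈ 23.72 kt.
24 kt < 30 kt ⇒ not rapid intensification.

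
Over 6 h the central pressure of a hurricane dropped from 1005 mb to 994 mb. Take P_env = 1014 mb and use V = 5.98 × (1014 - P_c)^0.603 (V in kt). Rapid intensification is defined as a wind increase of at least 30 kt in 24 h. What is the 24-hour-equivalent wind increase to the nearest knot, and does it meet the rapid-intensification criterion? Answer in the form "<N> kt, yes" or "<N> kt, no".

V₁: ΔP = 9, V ≈ 5.98 × 9^0.603 ≈ 22.50 kt.
V₂: ΔP = 20, V ≈ 5.98 × 20^0.603 ≈ 36.41 kt.
ΔV over 6 h = 13.91 kt → 24 h equivalent = 13.91 × 24/6 ≈ 55.64 kt.
56 kt ≥ 30 kt ⇒ rapid intensification.

56 kt, yes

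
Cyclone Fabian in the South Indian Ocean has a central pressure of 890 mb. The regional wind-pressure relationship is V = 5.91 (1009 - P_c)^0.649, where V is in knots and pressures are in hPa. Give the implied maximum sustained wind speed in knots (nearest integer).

131 kt

ΔP = 1009 − 890 = 119 mb.
119^0.649 ≈ 22.235.
V ≈ 5.91 × 22.235 ≈ 131.4 kt.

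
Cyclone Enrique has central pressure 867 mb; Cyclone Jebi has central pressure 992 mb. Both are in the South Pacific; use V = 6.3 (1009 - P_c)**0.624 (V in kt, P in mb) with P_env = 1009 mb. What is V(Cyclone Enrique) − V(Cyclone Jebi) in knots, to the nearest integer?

102 kt

Cyclone Enrique: ΔP = 142; V ≈ 6.3 × 142^0.624 ≈ 138.79 kt.
Cyclone Jebi: ΔP = 17; V ≈ 6.3 × 17^0.624 ≈ 36.91 kt.
Difference ≈ 138.79 − 36.91 = 101.88 → 102 kt.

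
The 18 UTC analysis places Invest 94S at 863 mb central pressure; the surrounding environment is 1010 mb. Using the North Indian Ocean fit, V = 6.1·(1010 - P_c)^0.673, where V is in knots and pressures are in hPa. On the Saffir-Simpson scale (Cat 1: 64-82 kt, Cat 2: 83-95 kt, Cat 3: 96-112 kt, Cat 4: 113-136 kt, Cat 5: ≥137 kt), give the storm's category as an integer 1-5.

5

ΔP = 1010 − 863 = 147 mb.
V ≈ 6.1 × 147^0.673 = 6.1 × 28.75 ≈ 175 kt.
175 kt falls in the Category 5 band.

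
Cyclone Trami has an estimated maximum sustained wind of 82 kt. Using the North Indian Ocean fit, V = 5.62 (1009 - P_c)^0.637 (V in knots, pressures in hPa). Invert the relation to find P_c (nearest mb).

942 mb

ΔP = (V / 5.62)^(1/0.637) = (82/5.62)^1.570.
82/5.62 = 14.591; 14.591^1.570 ≈ 67.21 mb.
P_c = 1009 − 67.21 = 941.79 ≈ 942 mb.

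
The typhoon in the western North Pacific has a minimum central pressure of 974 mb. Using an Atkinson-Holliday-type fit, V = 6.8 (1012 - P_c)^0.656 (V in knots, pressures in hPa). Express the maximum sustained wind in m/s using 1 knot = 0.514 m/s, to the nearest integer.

38 m/s

ΔP = 1012 − 974 = 38 mb.
V ≈ 6.8 × 38^0.656 = 6.8 × 10.873 ≈ 73.934 kt.
73.934 × 0.514 ≈ 38.00 m/s → 38 m/s.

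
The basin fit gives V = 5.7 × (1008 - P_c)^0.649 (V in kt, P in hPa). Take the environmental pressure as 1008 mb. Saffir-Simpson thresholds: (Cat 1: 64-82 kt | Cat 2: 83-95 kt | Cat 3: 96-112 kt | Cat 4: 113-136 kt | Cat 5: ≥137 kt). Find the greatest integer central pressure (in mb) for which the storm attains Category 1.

Category 1 begins at V = 64 kt.
Required ΔP = (64/5.7)^(1/0.649) = 11.228^1.541 ≈ 41.53 mb.
P_c ≤ 1008 − 41.53 = 966.47, so the highest integer P_c is 966 mb.

966 mb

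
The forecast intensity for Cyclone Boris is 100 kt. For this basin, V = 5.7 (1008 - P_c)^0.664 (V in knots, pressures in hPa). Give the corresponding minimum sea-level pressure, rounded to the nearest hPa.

ΔP = (V / 5.7)^(1/0.664) = (100/5.7)^1.506.
100/5.7 = 17.544; 17.544^1.506 ≈ 74.76 hPa.
P_c = 1008 − 74.76 = 933.24 ≈ 933 hPa.

933 hPa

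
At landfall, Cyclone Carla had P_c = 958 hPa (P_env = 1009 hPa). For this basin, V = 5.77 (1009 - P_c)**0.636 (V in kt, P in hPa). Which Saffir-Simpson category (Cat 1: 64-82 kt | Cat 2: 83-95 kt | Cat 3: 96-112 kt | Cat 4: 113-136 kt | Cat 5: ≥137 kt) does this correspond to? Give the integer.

ΔP = 1009 − 958 = 51 hPa.
V ≈ 5.77 × 51^0.636 = 5.77 × 12.19 ≈ 70 kt.
70 kt falls in the Category 1 band.

1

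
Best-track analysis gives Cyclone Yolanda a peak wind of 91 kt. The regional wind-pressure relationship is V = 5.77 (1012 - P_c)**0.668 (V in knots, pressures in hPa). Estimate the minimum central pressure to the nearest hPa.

950 hPa

ΔP = (V / 5.77)^(1/0.668) = (91/5.77)^1.497.
91/5.77 = 15.771; 15.771^1.497 ≈ 62.12 hPa.
P_c = 1012 − 62.12 = 949.88 ≈ 950 hPa.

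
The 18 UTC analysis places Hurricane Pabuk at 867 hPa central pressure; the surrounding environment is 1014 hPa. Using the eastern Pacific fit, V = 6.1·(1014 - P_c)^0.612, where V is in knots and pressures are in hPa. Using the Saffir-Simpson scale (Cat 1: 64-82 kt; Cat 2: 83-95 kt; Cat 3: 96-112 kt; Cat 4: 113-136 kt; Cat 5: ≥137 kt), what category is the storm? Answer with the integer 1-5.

ΔP = 1014 − 867 = 147 hPa.
V ≈ 6.1 × 147^0.612 = 6.1 × 21.20 ≈ 129 kt.
129 kt falls in the Category 4 band.

4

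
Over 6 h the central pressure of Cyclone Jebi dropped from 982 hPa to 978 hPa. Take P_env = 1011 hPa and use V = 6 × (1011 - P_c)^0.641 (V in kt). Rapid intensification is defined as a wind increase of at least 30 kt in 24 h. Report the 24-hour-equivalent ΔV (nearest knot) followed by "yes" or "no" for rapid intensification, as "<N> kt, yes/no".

V₁: ΔP = 29, V ≈ 6 × 29^0.641 ≈ 51.95 kt.
V₂: ΔP = 33, V ≈ 6 × 33^0.641 ≈ 56.43 kt.
ΔV over 6 h = 4.48 kt → 24 h equivalent = 4.48 × 24/6 ≈ 17.92 kt.
18 kt < 30 kt ⇒ not rapid intensification.

18 kt, no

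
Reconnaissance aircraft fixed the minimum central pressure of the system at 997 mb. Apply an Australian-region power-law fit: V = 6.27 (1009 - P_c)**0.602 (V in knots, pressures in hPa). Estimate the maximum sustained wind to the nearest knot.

ΔP = 1009 − 997 = 12 mb.
12^0.602 ≈ 4.463.
V ≈ 6.27 × 4.463 ≈ 28.0 kt.

28 kt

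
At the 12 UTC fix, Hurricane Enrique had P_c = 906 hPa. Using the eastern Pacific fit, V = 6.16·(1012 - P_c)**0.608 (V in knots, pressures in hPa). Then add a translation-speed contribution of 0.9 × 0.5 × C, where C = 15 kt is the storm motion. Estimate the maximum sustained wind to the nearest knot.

ΔP = 1012 − 906 = 106 hPa.
106^0.608 ≈ 17.037.
V ≈ 6.16 × 17.037 ≈ 104.9 kt.
Translation term: 0.9 × 0.5 × 15 = 6.75 kt.
Corrected V ≈ 111.65 kt → 112 kt.

112 kt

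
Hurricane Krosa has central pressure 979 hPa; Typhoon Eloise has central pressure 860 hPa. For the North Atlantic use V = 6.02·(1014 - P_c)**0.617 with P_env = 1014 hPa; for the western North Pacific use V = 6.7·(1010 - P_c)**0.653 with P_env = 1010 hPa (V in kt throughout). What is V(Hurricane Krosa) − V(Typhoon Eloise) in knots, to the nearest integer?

Hurricane Krosa: ΔP = 35; V ≈ 6.02 × 35^0.617 ≈ 53.99 kt.
Typhoon Eloise: ΔP = 150; V ≈ 6.7 × 150^0.653 ≈ 176.63 kt.
Difference ≈ 53.99 − 176.63 = -122.64 → -123 kt.

-123 kt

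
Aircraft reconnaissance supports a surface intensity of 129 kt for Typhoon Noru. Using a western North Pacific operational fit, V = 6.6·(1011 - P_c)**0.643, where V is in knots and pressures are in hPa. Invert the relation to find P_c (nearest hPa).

909 hPa

ΔP = (V / 6.6)^(1/0.643) = (129/6.6)^1.555.
129/6.6 = 19.545; 19.545^1.555 ≈ 101.82 hPa.
P_c = 1011 − 101.82 = 909.18 ≈ 909 hPa.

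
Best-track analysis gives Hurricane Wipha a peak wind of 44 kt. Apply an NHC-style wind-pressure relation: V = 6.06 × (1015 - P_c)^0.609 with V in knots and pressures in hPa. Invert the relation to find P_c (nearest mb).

ΔP = (V / 6.06)^(1/0.609) = (44/6.06)^1.642.
44/6.06 = 7.261; 7.261^1.642 ≈ 25.93 mb.
P_c = 1015 − 25.93 = 989.07 ≈ 989 mb.

989 mb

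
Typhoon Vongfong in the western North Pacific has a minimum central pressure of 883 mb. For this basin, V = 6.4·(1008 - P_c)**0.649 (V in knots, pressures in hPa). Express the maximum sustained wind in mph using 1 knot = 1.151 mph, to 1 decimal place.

169.1 mph

ΔP = 1008 − 883 = 125 mb.
V ≈ 6.4 × 125^0.649 = 6.4 × 22.956 ≈ 146.918 kt.
146.918 × 1.151 ≈ 169.10 mph → 169.1 mph.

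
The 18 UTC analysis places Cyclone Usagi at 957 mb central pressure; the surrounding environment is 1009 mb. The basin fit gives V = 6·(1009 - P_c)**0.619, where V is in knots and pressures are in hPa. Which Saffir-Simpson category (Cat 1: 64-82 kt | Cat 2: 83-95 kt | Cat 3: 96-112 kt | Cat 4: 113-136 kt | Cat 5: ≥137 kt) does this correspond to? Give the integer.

ΔP = 1009 − 957 = 52 mb.
V ≈ 6 × 52^0.619 = 6 × 11.54 ≈ 69 kt.
69 kt falls in the Category 1 band.

1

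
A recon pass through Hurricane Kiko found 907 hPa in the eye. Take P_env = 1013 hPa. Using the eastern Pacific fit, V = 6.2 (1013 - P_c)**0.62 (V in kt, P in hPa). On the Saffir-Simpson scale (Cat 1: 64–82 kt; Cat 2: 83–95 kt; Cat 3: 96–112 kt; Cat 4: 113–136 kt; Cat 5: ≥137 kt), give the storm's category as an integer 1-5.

ΔP = 1013 − 907 = 106 hPa.
V ≈ 6.2 × 106^0.62 = 6.2 × 18.02 ≈ 112 kt.
112 kt falls in the Category 3 band.

3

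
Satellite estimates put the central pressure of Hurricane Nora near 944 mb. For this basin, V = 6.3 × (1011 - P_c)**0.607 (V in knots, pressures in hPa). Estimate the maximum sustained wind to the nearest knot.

81 kt

ΔP = 1011 − 944 = 67 mb.
67^0.607 ≈ 12.836.
V ≈ 6.3 × 12.836 ≈ 80.9 kt.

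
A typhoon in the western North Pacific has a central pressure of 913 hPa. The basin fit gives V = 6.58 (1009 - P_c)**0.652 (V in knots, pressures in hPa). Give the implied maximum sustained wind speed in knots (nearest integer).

129 kt

ΔP = 1009 − 913 = 96 hPa.
96^0.652 ≈ 19.608.
V ≈ 6.58 × 19.608 ≈ 129.0 kt.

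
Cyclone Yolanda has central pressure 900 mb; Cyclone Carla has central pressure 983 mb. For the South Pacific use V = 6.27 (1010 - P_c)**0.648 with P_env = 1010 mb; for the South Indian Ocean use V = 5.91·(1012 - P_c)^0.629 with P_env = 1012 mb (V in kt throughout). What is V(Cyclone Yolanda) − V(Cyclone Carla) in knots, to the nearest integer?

Cyclone Yolanda: ΔP = 110; V ≈ 6.27 × 110^0.648 ≈ 131.85 kt.
Cyclone Carla: ΔP = 29; V ≈ 5.91 × 29^0.629 ≈ 49.14 kt.
Difference ≈ 131.85 − 49.14 = 82.71 → 83 kt.

83 kt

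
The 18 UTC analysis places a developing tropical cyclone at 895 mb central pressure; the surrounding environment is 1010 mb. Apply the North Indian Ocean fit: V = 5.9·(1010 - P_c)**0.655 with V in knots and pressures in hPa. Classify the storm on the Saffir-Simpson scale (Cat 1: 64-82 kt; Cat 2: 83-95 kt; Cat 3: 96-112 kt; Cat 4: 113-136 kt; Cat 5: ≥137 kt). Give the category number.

ΔP = 1010 − 895 = 115 mb.
V ≈ 5.9 × 115^0.655 = 5.9 × 22.37 ≈ 132 kt.
132 kt falls in the Category 4 band.

4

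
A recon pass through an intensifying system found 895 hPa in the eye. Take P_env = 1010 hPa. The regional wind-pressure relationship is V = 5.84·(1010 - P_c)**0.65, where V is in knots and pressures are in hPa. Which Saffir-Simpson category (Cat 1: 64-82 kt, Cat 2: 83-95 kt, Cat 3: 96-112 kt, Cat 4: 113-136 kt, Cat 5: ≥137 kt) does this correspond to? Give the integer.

ΔP = 1010 − 895 = 115 hPa.
V ≈ 5.84 × 115^0.65 = 5.84 × 21.85 ≈ 128 kt.
128 kt falls in the Category 4 band.

4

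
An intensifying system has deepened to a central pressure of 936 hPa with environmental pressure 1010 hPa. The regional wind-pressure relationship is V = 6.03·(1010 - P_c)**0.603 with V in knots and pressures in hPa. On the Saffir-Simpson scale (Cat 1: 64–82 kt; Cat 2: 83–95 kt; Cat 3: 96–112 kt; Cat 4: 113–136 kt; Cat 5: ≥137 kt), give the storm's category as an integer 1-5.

1

ΔP = 1010 − 936 = 74 hPa.
V ≈ 6.03 × 74^0.603 = 6.03 × 13.40 ≈ 81 kt.
81 kt falls in the Category 1 band.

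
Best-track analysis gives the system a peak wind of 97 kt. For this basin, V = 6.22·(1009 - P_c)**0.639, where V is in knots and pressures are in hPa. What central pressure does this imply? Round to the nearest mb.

935 mb

ΔP = (V / 6.22)^(1/0.639) = (97/6.22)^1.565.
97/6.22 = 15.595; 15.595^1.565 ≈ 73.61 mb.
P_c = 1009 − 73.61 = 935.39 ≈ 935 mb.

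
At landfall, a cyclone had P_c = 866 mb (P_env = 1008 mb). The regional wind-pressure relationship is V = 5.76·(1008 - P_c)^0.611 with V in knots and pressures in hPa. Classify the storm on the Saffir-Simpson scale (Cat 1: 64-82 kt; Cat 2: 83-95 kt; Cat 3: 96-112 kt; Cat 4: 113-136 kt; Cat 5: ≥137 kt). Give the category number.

ΔP = 1008 − 866 = 142 mb.
V ≈ 5.76 × 142^0.611 = 5.76 × 20.66 ≈ 119 kt.
119 kt falls in the Category 4 band.

4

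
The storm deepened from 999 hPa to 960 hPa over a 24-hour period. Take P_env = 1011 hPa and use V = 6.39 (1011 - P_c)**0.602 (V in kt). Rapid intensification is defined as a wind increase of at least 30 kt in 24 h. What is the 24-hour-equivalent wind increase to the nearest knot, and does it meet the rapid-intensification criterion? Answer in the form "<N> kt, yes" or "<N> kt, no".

V₁: ΔP = 12, V ≈ 6.39 × 12^0.602 ≈ 28.52 kt.
V₂: ΔP = 51, V ≈ 6.39 × 51^0.602 ≈ 68.15 kt.
ΔV over 24 h = 39.63 kt → 24 h equivalent = 39.63 × 24/24 ≈ 39.63 kt.
40 kt ≥ 30 kt ⇒ rapid intensification.

40 kt, yes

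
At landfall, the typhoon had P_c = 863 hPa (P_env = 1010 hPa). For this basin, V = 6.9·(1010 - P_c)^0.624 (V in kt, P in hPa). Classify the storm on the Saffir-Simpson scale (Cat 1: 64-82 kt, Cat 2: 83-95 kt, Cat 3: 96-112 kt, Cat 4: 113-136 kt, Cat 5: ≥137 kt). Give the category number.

5

ΔP = 1010 − 863 = 147 hPa.
V ≈ 6.9 × 147^0.624 = 6.9 × 22.51 ≈ 155 kt.
155 kt falls in the Category 5 band.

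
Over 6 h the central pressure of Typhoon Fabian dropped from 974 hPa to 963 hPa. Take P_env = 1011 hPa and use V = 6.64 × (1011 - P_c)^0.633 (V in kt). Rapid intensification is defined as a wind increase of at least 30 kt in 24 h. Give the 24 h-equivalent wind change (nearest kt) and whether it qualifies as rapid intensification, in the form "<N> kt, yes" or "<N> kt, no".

47 kt, yes

V₁: ΔP = 37, V ≈ 6.64 × 37^0.633 ≈ 65.29 kt.
V₂: ΔP = 48, V ≈ 6.64 × 48^0.633 ≈ 76.98 kt.
ΔV over 6 h = 11.69 kt → 24 h equivalent = 11.69 × 24/6 ≈ 46.76 kt.
47 kt ≥ 30 kt ⇒ rapid intensification.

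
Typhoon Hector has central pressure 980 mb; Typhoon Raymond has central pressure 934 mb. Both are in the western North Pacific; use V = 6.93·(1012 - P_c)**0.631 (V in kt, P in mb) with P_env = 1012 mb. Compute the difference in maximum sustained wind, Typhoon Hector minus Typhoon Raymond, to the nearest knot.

-47 kt

Typhoon Hector: ΔP = 32; V ≈ 6.93 × 32^0.631 ≈ 61.73 kt.
Typhoon Raymond: ΔP = 78; V ≈ 6.93 × 78^0.631 ≈ 108.30 kt.
Difference ≈ 61.73 − 108.30 = -46.57 → -47 kt.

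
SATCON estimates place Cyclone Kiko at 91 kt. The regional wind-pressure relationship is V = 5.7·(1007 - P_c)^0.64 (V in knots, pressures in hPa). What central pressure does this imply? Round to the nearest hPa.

ΔP = (V / 5.7)^(1/0.64) = (91/5.7)^1.562.
91/5.7 = 15.965; 15.965^1.562 ≈ 75.85 hPa.
P_c = 1007 − 75.85 = 931.15 ≈ 931 hPa.

931 hPa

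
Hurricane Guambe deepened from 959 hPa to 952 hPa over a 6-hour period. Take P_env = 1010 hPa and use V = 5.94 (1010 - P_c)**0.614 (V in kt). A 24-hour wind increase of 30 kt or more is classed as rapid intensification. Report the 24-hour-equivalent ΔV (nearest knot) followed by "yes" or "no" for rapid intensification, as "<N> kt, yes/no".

22 kt, no

V₁: ΔP = 51, V ≈ 5.94 × 51^0.614 ≈ 66.41 kt.
V₂: ΔP = 58, V ≈ 5.94 × 58^0.614 ≈ 71.87 kt.
ΔV over 6 h = 5.46 kt → 24 h equivalent = 5.46 × 24/6 ≈ 21.84 kt.
22 kt < 30 kt ⇒ not rapid intensification.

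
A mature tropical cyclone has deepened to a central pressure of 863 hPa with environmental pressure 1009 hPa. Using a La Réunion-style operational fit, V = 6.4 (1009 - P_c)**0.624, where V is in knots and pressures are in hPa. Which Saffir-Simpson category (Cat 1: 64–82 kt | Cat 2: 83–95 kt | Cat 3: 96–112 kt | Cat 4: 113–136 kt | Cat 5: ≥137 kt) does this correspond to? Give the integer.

ΔP = 1009 − 863 = 146 hPa.
V ≈ 6.4 × 146^0.624 = 6.4 × 22.42 ≈ 143 kt.
143 kt falls in the Category 5 band.

5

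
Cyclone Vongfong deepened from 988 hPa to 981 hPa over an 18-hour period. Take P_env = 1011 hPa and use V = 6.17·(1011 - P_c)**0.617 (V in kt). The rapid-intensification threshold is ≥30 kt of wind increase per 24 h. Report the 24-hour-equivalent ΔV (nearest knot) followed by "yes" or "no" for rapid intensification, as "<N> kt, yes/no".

V₁: ΔP = 23, V ≈ 6.17 × 23^0.617 ≈ 42.70 kt.
V₂: ΔP = 30, V ≈ 6.17 × 30^0.617 ≈ 50.31 kt.
ΔV over 18 h = 7.61 kt → 24 h equivalent = 7.61 × 24/18 ≈ 10.15 kt.
10 kt < 30 kt ⇒ not rapid intensification.

10 kt, no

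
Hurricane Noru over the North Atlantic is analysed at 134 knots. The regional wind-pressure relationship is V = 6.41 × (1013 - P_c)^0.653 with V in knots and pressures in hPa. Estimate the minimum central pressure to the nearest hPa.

ΔP = (V / 6.41)^(1/0.653) = (134/6.41)^1.531.
134/6.41 = 20.905; 20.905^1.531 ≈ 105.15 hPa.
P_c = 1013 − 105.15 = 907.85 ≈ 908 hPa.

908 hPa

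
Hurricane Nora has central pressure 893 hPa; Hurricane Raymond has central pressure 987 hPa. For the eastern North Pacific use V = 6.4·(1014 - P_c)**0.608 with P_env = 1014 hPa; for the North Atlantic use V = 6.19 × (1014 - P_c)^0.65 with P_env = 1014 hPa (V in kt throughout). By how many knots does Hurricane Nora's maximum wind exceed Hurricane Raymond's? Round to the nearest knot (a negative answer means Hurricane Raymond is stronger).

65 kt

Hurricane Nora: ΔP = 121; V ≈ 6.4 × 121^0.608 ≈ 118.17 kt.
Hurricane Raymond: ΔP = 27; V ≈ 6.19 × 27^0.65 ≈ 52.73 kt.
Difference ≈ 118.17 − 52.73 = 65.44 → 65 kt.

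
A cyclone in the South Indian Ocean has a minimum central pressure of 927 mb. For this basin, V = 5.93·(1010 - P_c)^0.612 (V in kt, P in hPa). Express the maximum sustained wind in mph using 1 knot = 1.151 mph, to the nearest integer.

ΔP = 1010 − 927 = 83 mb.
V ≈ 5.93 × 83^0.612 = 5.93 × 14.944 ≈ 88.620 kt.
88.620 × 1.151 ≈ 102.00 mph → 102 mph.

102 mph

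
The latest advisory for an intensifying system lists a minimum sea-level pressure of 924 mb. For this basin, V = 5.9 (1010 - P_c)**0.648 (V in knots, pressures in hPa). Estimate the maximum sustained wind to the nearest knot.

106 kt

ΔP = 1010 − 924 = 86 mb.
86^0.648 ≈ 17.929.
V ≈ 5.9 × 17.929 ≈ 105.8 kt.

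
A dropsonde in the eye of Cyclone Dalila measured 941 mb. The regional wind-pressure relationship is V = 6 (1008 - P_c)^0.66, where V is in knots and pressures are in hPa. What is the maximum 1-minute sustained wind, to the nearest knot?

ΔP = 1008 − 941 = 67 mb.
67^0.66 ≈ 16.040.
V ≈ 6 × 16.040 ≈ 96.2 kt.

96 kt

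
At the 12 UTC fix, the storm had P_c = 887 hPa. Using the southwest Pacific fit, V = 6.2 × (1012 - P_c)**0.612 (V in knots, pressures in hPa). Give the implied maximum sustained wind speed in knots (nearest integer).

119 kt

ΔP = 1012 − 887 = 125 hPa.
125^0.612 ≈ 19.200.
V ≈ 6.2 × 19.200 ≈ 119.0 kt.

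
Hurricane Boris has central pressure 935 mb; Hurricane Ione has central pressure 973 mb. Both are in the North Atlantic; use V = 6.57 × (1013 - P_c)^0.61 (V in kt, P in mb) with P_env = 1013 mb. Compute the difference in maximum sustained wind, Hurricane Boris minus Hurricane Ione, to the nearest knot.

31 kt

Hurricane Boris: ΔP = 78; V ≈ 6.57 × 78^0.61 ≈ 93.70 kt.
Hurricane Ione: ΔP = 40; V ≈ 6.57 × 40^0.61 ≈ 62.35 kt.
Difference ≈ 93.70 − 62.35 = 31.35 → 31 kt.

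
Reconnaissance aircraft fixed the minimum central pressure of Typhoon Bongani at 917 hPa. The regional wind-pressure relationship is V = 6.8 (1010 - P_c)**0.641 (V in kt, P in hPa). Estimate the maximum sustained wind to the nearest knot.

124 kt

ΔP = 1010 − 917 = 93 hPa.
93^0.641 ≈ 18.272.
V ≈ 6.8 × 18.272 ≈ 124.3 kt.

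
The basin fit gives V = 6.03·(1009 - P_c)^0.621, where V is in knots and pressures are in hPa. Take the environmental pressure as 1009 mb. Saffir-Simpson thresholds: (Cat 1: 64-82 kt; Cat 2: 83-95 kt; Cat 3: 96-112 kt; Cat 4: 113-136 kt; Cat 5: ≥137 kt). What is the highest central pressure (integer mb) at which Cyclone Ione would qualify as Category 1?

Category 1 begins at V = 64 kt.
Required ΔP = (64/6.03)^(1/0.621) = 10.614^1.610 ≈ 44.87 mb.
P_c ≤ 1009 − 44.87 = 964.13, so the highest integer P_c is 964 mb.

964 mb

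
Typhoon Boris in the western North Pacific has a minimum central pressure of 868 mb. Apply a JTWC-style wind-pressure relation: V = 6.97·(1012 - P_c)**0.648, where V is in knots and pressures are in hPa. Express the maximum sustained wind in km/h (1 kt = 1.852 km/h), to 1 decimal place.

ΔP = 1012 − 868 = 144 mb.
V ≈ 6.97 × 144^0.648 = 6.97 × 25.039 ≈ 174.523 kt.
174.523 × 1.852 ≈ 323.22 km/h → 323.2 km/h.

323.2 km/h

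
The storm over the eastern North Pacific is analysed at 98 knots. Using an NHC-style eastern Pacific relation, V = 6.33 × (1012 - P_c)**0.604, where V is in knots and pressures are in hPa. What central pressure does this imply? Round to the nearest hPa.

ΔP = (V / 6.33)^(1/0.604) = (98/6.33)^1.656.
98/6.33 = 15.482; 15.482^1.656 ≈ 93.30 hPa.
P_c = 1012 − 93.30 = 918.70 ≈ 919 hPa.

919 hPa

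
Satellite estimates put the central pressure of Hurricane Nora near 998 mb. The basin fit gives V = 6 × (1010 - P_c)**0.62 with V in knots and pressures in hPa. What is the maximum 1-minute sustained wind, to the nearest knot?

28 kt

ΔP = 1010 − 998 = 12 mb.
12^0.62 ≈ 4.668.
V ≈ 6 × 4.668 ≈ 28.0 kt.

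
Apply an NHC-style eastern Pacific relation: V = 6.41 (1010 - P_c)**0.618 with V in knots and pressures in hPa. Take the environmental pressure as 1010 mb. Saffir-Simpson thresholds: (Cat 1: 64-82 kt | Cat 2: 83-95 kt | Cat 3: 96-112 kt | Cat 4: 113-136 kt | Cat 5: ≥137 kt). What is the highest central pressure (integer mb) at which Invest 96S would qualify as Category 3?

930 mb

Category 3 begins at V = 96 kt.
Required ΔP = (96/6.41)^(1/0.618) = 14.977^1.618 ≈ 79.79 mb.
P_c ≤ 1010 − 79.79 = 930.21, so the highest integer P_c is 930 mb.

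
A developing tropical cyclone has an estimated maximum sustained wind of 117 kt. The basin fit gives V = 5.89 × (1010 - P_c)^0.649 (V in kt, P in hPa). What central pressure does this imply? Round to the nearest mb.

910 mb

ΔP = (V / 5.89)^(1/0.649) = (117/5.89)^1.541.
117/5.89 = 19.864; 19.864^1.541 ≈ 100.03 mb.
P_c = 1010 − 100.03 = 909.97 ≈ 910 mb.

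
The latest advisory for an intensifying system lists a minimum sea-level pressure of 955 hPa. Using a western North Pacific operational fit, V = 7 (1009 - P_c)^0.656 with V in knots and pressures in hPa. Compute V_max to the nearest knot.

96 kt

ΔP = 1009 − 955 = 54 hPa.
54^0.656 ≈ 13.691.
V ≈ 7 × 13.691 ≈ 95.8 kt.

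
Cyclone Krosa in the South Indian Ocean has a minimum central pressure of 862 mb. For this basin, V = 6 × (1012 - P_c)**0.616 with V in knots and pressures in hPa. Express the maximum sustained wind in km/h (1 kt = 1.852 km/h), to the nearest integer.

243 km/h

ΔP = 1012 − 862 = 150 mb.
V ≈ 6 × 150^0.616 = 6 × 21.901 ≈ 131.409 kt.
131.409 × 1.852 ≈ 243.37 km/h → 243 km/h.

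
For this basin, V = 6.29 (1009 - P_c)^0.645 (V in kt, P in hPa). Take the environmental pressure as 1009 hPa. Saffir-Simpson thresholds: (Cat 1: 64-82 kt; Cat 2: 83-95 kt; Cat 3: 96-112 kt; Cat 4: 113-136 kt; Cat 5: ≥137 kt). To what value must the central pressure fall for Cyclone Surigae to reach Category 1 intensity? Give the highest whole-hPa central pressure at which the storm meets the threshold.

Category 1 begins at V = 64 kt.
Required ΔP = (64/6.29)^(1/0.645) = 10.175^1.550 ≈ 36.48 hPa.
P_c ≤ 1009 − 36.48 = 972.52, so the highest integer P_c is 972 hPa.

972 hPa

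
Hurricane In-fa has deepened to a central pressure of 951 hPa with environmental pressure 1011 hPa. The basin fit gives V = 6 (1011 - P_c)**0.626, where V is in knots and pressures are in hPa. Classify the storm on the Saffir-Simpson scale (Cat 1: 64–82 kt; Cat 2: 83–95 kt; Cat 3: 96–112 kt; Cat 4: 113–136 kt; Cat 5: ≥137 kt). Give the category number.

1

ΔP = 1011 − 951 = 60 hPa.
V ≈ 6 × 60^0.626 = 6 × 12.98 ≈ 78 kt.
78 kt falls in the Category 1 band.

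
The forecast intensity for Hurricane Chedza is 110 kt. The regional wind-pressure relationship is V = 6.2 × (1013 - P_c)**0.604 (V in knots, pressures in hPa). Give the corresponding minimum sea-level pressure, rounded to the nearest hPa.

896 hPa

ΔP = (V / 6.2)^(1/0.604) = (110/6.2)^1.656.
110/6.2 = 17.742; 17.742^1.656 ≈ 116.92 hPa.
P_c = 1013 − 116.92 = 896.08 ≈ 896 hPa.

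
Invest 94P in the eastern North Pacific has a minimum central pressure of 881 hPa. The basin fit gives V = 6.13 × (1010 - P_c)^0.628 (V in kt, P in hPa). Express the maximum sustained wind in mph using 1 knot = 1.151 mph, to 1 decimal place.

149.3 mph

ΔP = 1010 − 881 = 129 hPa.
V ≈ 6.13 × 129^0.628 = 6.13 × 21.157 ≈ 129.691 kt.
129.691 × 1.151 ≈ 149.27 mph → 149.3 mph.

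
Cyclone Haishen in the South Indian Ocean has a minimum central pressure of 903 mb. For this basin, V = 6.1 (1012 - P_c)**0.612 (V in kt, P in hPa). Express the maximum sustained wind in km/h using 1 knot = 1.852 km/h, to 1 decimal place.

199.5 km/h

ΔP = 1012 − 903 = 109 mb.
V ≈ 6.1 × 109^0.612 = 6.1 × 17.657 ≈ 107.705 kt.
107.705 × 1.852 ≈ 199.47 km/h → 199.5 km/h.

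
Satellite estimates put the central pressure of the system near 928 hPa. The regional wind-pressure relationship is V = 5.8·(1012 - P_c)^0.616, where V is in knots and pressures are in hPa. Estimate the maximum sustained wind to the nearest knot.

89 kt

ΔP = 1012 − 928 = 84 hPa.
84^0.616 ≈ 15.323.
V ≈ 5.8 × 15.323 ≈ 88.9 kt.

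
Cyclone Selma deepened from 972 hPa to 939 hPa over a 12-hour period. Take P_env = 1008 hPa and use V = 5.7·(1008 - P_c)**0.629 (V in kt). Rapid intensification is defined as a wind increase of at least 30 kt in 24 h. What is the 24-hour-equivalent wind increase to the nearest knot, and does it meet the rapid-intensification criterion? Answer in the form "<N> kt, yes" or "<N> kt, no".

55 kt, yes

V₁: ΔP = 36, V ≈ 5.7 × 36^0.629 ≈ 54.30 kt.
V₂: ΔP = 69, V ≈ 5.7 × 69^0.629 ≈ 81.75 kt.
ΔV over 12 h = 27.45 kt → 24 h equivalent = 27.45 × 24/12 ≈ 54.90 kt.
55 kt ≥ 30 kt ⇒ rapid intensification.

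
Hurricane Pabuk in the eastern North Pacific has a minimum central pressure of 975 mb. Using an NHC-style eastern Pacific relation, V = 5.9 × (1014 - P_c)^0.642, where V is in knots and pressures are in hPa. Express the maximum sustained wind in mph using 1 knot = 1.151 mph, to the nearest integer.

ΔP = 1014 − 975 = 39 mb.
V ≈ 5.9 × 39^0.642 = 5.9 × 10.507 ≈ 61.989 kt.
61.989 × 1.151 ≈ 71.35 mph → 71 mph.

71 mph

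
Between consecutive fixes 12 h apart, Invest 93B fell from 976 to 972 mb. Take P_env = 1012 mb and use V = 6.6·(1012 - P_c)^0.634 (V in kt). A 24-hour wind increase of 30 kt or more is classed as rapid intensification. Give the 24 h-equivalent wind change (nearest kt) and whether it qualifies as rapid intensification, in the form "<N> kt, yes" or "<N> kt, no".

V₁: ΔP = 36, V ≈ 6.6 × 36^0.634 ≈ 64.01 kt.
V₂: ΔP = 40, V ≈ 6.6 × 40^0.634 ≈ 68.43 kt.
ΔV over 12 h = 4.42 kt → 24 h equivalent = 4.42 × 24/12 ≈ 8.84 kt.
9 kt < 30 kt ⇒ not rapid intensification.

9 kt, no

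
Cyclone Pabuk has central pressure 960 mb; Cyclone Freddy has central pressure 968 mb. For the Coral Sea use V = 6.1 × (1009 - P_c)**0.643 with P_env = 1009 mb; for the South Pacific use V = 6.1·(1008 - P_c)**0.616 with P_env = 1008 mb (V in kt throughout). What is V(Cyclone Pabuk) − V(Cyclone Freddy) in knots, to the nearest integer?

Cyclone Pabuk: ΔP = 49; V ≈ 6.1 × 49^0.643 ≈ 74.49 kt.
Cyclone Freddy: ΔP = 40; V ≈ 6.1 × 40^0.616 ≈ 59.18 kt.
Difference ≈ 74.49 − 59.18 = 15.31 → 15 kt.

15 kt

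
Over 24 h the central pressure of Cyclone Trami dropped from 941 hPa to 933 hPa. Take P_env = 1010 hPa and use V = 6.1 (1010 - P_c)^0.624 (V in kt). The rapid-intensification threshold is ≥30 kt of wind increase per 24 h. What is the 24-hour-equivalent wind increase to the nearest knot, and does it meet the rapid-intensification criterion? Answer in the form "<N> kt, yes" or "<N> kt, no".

6 kt, no

V₁: ΔP = 69, V ≈ 6.1 × 69^0.624 ≈ 85.66 kt.
V₂: ΔP = 77, V ≈ 6.1 × 77^0.624 ≈ 91.73 kt.
ΔV over 24 h = 6.07 kt → 24 h equivalent = 6.07 × 24/24 ≈ 6.07 kt.
6 kt < 30 kt ⇒ not rapid intensification.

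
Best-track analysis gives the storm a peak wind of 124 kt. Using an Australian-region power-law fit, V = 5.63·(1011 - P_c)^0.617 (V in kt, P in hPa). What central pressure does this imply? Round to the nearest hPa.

ΔP = (V / 5.63)^(1/0.617) = (124/5.63)^1.621.
124/5.63 = 22.025; 22.025^1.621 ≈ 150.15 hPa.
P_c = 1011 − 150.15 = 860.85 ≈ 861 hPa.

861 hPa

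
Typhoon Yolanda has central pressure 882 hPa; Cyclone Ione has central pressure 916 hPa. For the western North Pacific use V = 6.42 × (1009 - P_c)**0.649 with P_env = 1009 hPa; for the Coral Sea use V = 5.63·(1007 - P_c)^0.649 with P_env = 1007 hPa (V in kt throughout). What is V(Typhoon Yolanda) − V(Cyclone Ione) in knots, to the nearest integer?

Typhoon Yolanda: ΔP = 127; V ≈ 6.42 × 127^0.649 ≈ 148.90 kt.
Cyclone Ione: ΔP = 91; V ≈ 5.63 × 91^0.649 ≈ 105.18 kt.
Difference ≈ 148.90 − 105.18 = 43.72 → 44 kt.

44 kt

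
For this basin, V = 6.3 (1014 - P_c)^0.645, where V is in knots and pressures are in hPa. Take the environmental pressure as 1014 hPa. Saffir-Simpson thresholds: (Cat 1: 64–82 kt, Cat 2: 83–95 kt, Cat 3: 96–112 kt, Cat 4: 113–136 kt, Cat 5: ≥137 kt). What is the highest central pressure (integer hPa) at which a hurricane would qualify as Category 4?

Category 4 begins at V = 113 kt.
Required ΔP = (113/6.3)^(1/0.645) = 17.937^1.550 ≈ 87.86 hPa.
P_c ≤ 1014 − 87.86 = 926.14, so the highest integer P_c is 926 hPa.

926 hPa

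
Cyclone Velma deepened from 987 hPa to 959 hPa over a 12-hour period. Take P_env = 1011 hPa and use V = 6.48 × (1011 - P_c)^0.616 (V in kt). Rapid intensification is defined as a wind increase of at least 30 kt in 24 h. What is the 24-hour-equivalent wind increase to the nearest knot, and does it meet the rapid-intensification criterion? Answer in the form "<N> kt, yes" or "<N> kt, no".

V₁: ΔP = 24, V ≈ 6.48 × 24^0.616 ≈ 45.90 kt.
V₂: ΔP = 52, V ≈ 6.48 × 52^0.616 ≈ 73.90 kt.
ΔV over 12 h = 28.00 kt → 24 h equivalent = 28.00 × 24/12 ≈ 56.00 kt.
56 kt ≥ 30 kt ⇒ rapid intensification.

56 kt, yes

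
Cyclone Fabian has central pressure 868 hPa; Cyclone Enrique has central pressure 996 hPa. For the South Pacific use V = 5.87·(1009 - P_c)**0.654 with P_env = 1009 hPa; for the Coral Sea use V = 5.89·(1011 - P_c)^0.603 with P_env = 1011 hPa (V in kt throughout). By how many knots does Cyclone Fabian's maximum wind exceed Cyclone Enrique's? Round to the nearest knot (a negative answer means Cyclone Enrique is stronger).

119 kt

Cyclone Fabian: ΔP = 141; V ≈ 5.87 × 141^0.654 ≈ 149.36 kt.
Cyclone Enrique: ΔP = 15; V ≈ 5.89 × 15^0.603 ≈ 30.15 kt.
Difference ≈ 149.36 − 30.15 = 119.21 → 119 kt.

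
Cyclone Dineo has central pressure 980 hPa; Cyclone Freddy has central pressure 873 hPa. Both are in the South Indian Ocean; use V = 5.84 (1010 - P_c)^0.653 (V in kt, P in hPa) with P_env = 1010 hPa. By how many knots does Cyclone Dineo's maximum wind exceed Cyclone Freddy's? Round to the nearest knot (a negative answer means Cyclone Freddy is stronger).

-91 kt

Cyclone Dineo: ΔP = 30; V ≈ 5.84 × 30^0.653 ≈ 53.82 kt.
Cyclone Freddy: ΔP = 137; V ≈ 5.84 × 137^0.653 ≈ 145.11 kt.
Difference ≈ 53.82 − 145.11 = -91.29 → -91 kt.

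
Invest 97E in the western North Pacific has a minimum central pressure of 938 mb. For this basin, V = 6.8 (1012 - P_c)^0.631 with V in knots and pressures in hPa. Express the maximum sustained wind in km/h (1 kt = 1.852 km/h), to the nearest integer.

ΔP = 1012 − 938 = 74 mb.
V ≈ 6.8 × 74^0.631 = 6.8 × 15.118 ≈ 102.800 kt.
102.800 × 1.852 ≈ 190.39 km/h → 190 km/h.

190 km/h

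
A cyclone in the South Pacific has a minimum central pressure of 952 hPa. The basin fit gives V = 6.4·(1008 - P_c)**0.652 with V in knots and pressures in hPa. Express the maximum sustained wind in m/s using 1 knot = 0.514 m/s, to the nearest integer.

45 m/s

ΔP = 1008 − 952 = 56 hPa.
V ≈ 6.4 × 56^0.652 = 6.4 × 13.798 ≈ 88.308 kt.
88.308 × 0.514 ≈ 45.39 m/s → 45 m/s.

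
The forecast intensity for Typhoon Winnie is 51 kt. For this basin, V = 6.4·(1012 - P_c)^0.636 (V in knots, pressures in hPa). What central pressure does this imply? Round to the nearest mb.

ΔP = (V / 6.4)^(1/0.636) = (51/6.4)^1.572.
51/6.4 = 7.969; 7.969^1.572 ≈ 26.14 mb.
P_c = 1012 − 26.14 = 985.86 ≈ 986 mb.

986 mb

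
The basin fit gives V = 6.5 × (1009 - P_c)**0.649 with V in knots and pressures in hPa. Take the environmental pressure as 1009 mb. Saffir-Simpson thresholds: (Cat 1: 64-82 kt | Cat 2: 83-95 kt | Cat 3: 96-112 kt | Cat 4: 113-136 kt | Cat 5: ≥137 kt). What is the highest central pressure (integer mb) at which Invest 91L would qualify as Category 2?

Category 2 begins at V = 83 kt.
Required ΔP = (83/6.5)^(1/0.649) = 12.769^1.541 ≈ 50.63 mb.
P_c ≤ 1009 − 50.63 = 958.37, so the highest integer P_c is 958 mb.

958 mb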